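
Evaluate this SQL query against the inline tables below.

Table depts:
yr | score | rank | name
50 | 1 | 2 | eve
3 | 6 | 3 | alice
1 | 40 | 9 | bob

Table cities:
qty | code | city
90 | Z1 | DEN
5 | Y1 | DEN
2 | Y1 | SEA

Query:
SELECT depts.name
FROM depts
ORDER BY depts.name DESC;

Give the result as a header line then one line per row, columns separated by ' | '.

== RESULT ==
depts.name
eve
bob
alice

Derivation:
After SELECT (3 rows):
depts.name
eve
alice
bob
After ORDER BY (3 rows):
depts.name
eve
bob
alice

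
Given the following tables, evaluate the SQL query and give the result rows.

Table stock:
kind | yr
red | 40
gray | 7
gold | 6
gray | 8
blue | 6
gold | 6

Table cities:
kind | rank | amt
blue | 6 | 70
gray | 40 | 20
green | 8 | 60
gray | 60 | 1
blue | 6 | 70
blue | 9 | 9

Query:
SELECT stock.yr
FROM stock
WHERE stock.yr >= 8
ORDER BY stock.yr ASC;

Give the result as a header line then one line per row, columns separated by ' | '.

After WHERE (2 rows):
stock.kind | stock.yr
red | 40
gray | 8
After SELECT (2 rows):
stock.yr
40
8
After ORDER BY (2 rows):
stock.yr
8
40

== RESULT ==
stock.yr
8
40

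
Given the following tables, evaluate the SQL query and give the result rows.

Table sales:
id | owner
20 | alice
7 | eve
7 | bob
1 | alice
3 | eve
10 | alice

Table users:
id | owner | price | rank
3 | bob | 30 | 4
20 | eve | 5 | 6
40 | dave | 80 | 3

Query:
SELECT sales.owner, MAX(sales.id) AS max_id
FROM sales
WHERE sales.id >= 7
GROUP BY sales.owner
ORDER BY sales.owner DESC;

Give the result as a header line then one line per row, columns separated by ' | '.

== RESULT ==
sales.owner | max_id
eve | 7
bob | 7
alice | 20

Derivation:
After WHERE (4 rows):
sales.id | sales.owner
20 | alice
7 | eve
7 | bob
10 | alice
After GROUP BY (3 rows):
sales.owner | max_id
alice | 20
eve | 7
bob | 7
After ORDER BY (3 rows):
sales.owner | max_id
eve | 7
bob | 7
alice | 20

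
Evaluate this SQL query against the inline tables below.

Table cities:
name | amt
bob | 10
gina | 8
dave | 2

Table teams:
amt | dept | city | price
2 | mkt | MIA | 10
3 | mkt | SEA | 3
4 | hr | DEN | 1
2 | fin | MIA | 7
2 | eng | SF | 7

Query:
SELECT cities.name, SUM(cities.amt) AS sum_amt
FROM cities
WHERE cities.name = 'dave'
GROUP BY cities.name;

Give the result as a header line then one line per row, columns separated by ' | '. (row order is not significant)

== RESULT ==
cities.name | sum_amt
dave | 2

Derivation:
After WHERE (1 rows):
cities.name | cities.amt
dave | 2
After GROUP BY (1 rows):
cities.name | sum_amt
dave | 2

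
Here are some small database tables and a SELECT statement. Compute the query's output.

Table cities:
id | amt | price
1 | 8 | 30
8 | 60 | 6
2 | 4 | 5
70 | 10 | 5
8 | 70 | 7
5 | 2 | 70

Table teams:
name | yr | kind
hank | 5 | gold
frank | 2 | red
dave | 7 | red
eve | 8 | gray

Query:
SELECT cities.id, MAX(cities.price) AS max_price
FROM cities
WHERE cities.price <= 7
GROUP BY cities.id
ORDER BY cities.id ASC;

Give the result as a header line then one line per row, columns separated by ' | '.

After WHERE (4 rows):
cities.id | cities.amt | cities.price
8 | 60 | 6
2 | 4 | 5
70 | 10 | 5
8 | 70 | 7
After GROUP BY (3 rows):
cities.id | max_price
8 | 7
2 | 5
70 | 5
After ORDER BY (3 rows):
cities.id | max_price
2 | 5
8 | 7
70 | 5

== RESULT ==
cities.id | max_price
2 | 5
8 | 7
70 | 5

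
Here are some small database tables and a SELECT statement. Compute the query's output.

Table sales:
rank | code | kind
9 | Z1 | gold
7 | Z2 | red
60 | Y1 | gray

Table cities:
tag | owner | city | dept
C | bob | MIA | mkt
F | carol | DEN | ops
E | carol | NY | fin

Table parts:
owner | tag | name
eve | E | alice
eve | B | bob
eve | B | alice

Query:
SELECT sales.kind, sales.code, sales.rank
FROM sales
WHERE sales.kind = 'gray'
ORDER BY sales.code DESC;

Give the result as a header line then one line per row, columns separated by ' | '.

== RESULT ==
sales.kind | sales.code | sales.rank
gray | Y1 | 60

Derivation:
After WHERE (1 rows):
sales.rank | sales.code | sales.kind
60 | Y1 | gray
After SELECT (1 rows):
sales.kind | sales.code | sales.rank
gray | Y1 | 60
After ORDER BY (1 rows):
sales.kind | sales.code | sales.rank
gray | Y1 | 60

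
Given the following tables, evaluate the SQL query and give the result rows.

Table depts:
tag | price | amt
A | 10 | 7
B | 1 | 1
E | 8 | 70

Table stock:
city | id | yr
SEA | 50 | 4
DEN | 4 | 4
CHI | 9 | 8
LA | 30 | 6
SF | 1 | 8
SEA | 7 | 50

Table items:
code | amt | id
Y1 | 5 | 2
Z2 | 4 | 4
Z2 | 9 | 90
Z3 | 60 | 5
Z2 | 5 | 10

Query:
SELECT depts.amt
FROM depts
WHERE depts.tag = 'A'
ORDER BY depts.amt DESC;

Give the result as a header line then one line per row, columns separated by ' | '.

After WHERE (1 rows):
depts.tag | depts.price | depts.amt
A | 10 | 7
After SELECT (1 rows):
depts.amt
7
After ORDER BY (1 rows):
depts.amt
7

== RESULT ==
depts.amt
7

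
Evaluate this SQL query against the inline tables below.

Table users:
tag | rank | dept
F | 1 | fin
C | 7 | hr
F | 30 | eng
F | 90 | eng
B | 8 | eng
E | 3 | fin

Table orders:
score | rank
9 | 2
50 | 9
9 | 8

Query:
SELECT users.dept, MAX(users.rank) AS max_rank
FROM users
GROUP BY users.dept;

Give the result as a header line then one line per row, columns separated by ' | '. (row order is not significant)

After GROUP BY (3 rows):
users.dept | max_rank
fin | 3
hr | 7
eng | 90

== RESULT ==
users.dept | max_rank
fin | 3
hr | 7
eng | 90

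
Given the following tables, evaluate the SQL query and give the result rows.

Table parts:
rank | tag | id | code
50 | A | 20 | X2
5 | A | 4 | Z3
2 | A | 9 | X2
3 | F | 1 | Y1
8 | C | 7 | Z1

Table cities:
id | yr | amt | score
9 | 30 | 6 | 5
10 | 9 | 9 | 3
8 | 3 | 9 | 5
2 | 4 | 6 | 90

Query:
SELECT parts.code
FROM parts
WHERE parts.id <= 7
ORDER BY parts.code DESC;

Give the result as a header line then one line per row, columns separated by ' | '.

== RESULT ==
parts.code
Z3
Z1
Y1

Derivation:
After WHERE (3 rows):
parts.rank | parts.tag | parts.id | parts.code
5 | A | 4 | Z3
3 | F | 1 | Y1
8 | C | 7 | Z1
After SELECT (3 rows):
parts.code
Z3
Y1
Z1
After ORDER BY (3 rows):
parts.code
Z3
Z1
Y1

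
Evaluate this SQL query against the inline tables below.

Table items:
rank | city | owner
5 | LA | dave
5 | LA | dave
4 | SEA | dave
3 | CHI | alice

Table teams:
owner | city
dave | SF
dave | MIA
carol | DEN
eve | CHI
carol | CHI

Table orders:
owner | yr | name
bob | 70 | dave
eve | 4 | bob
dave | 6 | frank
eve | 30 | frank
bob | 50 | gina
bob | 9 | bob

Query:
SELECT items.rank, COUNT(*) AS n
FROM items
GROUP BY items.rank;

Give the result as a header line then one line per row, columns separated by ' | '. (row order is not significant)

== RESULT ==
items.rank | n
5 | 2
4 | 1
3 | 1

Derivation:
After GROUP BY (3 rows):
items.rank | n
5 | 2
4 | 1
3 | 1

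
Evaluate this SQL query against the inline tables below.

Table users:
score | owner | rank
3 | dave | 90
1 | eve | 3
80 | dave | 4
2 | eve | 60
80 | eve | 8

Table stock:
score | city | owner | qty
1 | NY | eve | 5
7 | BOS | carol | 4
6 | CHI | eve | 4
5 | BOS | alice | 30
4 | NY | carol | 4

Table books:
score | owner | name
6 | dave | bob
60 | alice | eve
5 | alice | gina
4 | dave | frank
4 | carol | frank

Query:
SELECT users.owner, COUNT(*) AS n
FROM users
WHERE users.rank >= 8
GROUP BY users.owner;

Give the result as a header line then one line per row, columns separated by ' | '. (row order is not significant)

After WHERE (3 rows):
users.score | users.owner | users.rank
3 | dave | 90
2 | eve | 60
80 | eve | 8
After GROUP BY (2 rows):
users.owner | n
dave | 1
eve | 2

== RESULT ==
users.owner | n
dave | 1
eve | 2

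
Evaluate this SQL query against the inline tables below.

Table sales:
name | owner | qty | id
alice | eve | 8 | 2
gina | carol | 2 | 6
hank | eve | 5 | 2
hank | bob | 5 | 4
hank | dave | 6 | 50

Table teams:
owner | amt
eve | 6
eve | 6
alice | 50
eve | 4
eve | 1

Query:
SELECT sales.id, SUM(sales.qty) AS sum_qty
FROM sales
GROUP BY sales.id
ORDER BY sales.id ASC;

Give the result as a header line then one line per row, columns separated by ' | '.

== RESULT ==
sales.id | sum_qty
2 | 13
4 | 5
6 | 2
50 | 6

Derivation:
After GROUP BY (4 rows):
sales.id | sum_qty
2 | 13
6 | 2
4 | 5
50 | 6
After ORDER BY (4 rows):
sales.id | sum_qty
2 | 13
4 | 5
6 | 2
50 | 6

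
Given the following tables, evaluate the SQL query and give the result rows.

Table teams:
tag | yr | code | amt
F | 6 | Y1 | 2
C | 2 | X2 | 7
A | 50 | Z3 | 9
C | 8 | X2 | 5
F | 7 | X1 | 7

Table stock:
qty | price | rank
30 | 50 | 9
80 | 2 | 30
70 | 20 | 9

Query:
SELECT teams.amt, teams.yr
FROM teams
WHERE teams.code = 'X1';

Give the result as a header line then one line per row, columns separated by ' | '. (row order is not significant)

After WHERE (1 rows):
teams.tag | teams.yr | teams.code | teams.amt
F | 7 | X1 | 7
After SELECT (1 rows):
teams.amt | teams.yr
7 | 7

== RESULT ==
teams.amt | teams.yr
7 | 7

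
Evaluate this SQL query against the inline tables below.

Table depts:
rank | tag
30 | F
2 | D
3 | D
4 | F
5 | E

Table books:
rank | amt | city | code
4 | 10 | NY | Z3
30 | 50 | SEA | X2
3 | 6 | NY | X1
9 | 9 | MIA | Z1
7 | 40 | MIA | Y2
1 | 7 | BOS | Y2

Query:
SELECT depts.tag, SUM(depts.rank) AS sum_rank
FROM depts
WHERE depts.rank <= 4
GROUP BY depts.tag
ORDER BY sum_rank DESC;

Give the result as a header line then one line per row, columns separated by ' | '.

== RESULT ==
depts.tag | sum_rank
D | 5
F | 4

Derivation:
After WHERE (3 rows):
depts.rank | depts.tag
2 | D
3 | D
4 | F
After GROUP BY (2 rows):
depts.tag | sum_rank
D | 5
F | 4
After ORDER BY (2 rows):
depts.tag | sum_rank
D | 5
F | 4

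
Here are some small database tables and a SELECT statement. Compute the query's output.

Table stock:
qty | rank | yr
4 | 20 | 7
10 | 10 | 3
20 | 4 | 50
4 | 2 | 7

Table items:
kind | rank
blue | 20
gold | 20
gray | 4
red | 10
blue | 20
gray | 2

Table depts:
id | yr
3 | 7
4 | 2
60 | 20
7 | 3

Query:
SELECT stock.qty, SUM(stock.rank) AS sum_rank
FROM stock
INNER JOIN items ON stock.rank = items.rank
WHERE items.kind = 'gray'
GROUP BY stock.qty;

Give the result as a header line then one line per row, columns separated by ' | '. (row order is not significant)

After JOIN items (6 rows):
stock.qty | stock.rank | stock.yr | items.kind | items.rank
4 | 20 | 7 | blue | 20
4 | 20 | 7 | gold | 20
4 | 20 | 7 | blue | 20
10 | 10 | 3 | red | 10
20 | 4 | 50 | gray | 4
4 | 2 | 7 | gray | 2
After WHERE (2 rows):
stock.qty | stock.rank | stock.yr | items.kind | items.rank
20 | 4 | 50 | gray | 4
4 | 2 | 7 | gray | 2
After GROUP BY (2 rows):
stock.qty | sum_rank
20 | 4
4 | 2

== RESULT ==
stock.qty | sum_rank
20 | 4
4 | 2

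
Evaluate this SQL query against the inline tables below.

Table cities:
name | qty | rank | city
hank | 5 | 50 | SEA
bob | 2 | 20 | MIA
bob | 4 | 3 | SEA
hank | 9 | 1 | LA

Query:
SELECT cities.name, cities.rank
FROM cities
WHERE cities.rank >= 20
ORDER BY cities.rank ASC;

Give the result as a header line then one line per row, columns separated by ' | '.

After WHERE (2 rows):
cities.name | cities.qty | cities.rank | cities.city
hank | 5 | 50 | SEA
bob | 2 | 20 | MIA
After SELECT (2 rows):
cities.name | cities.rank
hank | 50
bob | 20
After ORDER BY (2 rows):
cities.name | cities.rank
bob | 20
hank | 50

== RESULT ==
cities.name | cities.rank
bob | 20
hank | 50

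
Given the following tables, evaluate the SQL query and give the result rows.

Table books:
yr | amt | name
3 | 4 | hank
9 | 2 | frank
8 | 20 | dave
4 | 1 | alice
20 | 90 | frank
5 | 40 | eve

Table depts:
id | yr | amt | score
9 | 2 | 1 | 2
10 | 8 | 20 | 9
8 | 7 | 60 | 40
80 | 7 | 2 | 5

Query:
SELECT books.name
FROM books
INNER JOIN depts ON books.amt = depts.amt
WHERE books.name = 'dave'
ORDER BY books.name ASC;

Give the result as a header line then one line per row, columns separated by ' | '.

== RESULT ==
books.name
dave

Derivation:
After JOIN depts (3 rows):
books.yr | books.amt | books.name | depts.id | depts.yr | depts.amt | depts.score
9 | 2 | frank | 80 | 7 | 2 | 5
8 | 20 | dave | 10 | 8 | 20 | 9
4 | 1 | alice | 9 | 2 | 1 | 2
After WHERE (1 rows):
books.yr | books.amt | books.name | depts.id | depts.yr | depts.amt | depts.score
8 | 20 | dave | 10 | 8 | 20 | 9
After SELECT (1 rows):
books.name
dave
After ORDER BY (1 rows):
books.name
dave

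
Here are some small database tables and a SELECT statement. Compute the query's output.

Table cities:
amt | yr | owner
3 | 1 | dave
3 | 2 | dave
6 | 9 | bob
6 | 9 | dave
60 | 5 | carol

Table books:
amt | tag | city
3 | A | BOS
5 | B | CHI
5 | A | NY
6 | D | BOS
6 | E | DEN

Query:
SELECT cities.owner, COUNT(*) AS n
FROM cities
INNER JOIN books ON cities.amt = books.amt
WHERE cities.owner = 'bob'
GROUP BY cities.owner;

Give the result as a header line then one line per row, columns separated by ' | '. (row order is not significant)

After JOIN books (6 rows):
cities.amt | cities.yr | cities.owner | books.amt | books.tag | books.city
3 | 1 | dave | 3 | A | BOS
3 | 2 | dave | 3 | A | BOS
6 | 9 | bob | 6 | D | BOS
6 | 9 | bob | 6 | E | DEN
6 | 9 | dave | 6 | D | BOS
6 | 9 | dave | 6 | E | DEN
After WHERE (2 rows):
cities.amt | cities.yr | cities.owner | books.amt | books.tag | books.city
6 | 9 | bob | 6 | D | BOS
6 | 9 | bob | 6 | E | DEN
After GROUP BY (1 rows):
cities.owner | n
bob | 2

== RESULT ==
cities.owner | n
bob | 2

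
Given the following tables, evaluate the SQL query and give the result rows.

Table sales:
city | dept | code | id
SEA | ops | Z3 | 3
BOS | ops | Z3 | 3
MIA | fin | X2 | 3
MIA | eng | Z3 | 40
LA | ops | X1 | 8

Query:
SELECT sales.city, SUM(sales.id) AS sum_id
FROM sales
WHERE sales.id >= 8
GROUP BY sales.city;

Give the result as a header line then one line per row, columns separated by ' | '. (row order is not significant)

After WHERE (2 rows):
sales.city | sales.dept | sales.code | sales.id
MIA | eng | Z3 | 40
LA | ops | X1 | 8
After GROUP BY (2 rows):
sales.city | sum_id
MIA | 40
LA | 8

== RESULT ==
sales.city | sum_id
MIA | 40
LA | 8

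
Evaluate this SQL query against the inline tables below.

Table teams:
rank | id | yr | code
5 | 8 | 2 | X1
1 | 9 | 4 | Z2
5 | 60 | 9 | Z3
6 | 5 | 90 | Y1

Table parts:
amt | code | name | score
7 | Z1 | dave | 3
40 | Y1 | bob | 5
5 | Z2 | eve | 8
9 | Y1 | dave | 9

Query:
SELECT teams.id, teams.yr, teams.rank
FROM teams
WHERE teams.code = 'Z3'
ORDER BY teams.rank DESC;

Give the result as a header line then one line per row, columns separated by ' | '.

After WHERE (1 rows):
teams.rank | teams.id | teams.yr | teams.code
5 | 60 | 9 | Z3
After SELECT (1 rows):
teams.id | teams.yr | teams.rank
60 | 9 | 5
After ORDER BY (1 rows):
teams.id | teams.yr | teams.rank
60 | 9 | 5

== RESULT ==
teams.id | teams.yr | teams.rank
60 | 9 | 5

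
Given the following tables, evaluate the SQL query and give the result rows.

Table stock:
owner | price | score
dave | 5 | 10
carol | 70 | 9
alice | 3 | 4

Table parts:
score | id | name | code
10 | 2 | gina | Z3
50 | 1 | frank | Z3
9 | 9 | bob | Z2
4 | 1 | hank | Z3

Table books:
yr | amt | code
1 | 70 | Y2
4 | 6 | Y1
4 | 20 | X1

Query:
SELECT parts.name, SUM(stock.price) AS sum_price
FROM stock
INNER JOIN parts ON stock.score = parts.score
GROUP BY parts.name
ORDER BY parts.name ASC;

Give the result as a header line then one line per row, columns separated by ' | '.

== RESULT ==
parts.name | sum_price
bob | 70
gina | 5
hank | 3

Derivation:
After JOIN parts (3 rows):
stock.owner | stock.price | stock.score | parts.score | parts.id | parts.name | parts.code
dave | 5 | 10 | 10 | 2 | gina | Z3
carol | 70 | 9 | 9 | 9 | bob | Z2
alice | 3 | 4 | 4 | 1 | hank | Z3
After GROUP BY (3 rows):
parts.name | sum_price
gina | 5
bob | 70
hank | 3
After ORDER BY (3 rows):
parts.name | sum_price
bob | 70
gina | 5
hank | 3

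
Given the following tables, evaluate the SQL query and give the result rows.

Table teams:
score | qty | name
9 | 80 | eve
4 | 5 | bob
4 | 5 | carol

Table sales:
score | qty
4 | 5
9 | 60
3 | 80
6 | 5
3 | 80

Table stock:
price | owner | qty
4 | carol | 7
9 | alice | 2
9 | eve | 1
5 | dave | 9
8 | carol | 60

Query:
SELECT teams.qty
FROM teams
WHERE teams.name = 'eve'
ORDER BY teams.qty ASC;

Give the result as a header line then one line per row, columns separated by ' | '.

== RESULT ==
teams.qty
80

Derivation:
After WHERE (1 rows):
teams.score | teams.qty | teams.name
9 | 80 | eve
After SELECT (1 rows):
teams.qty
80
After ORDER BY (1 rows):
teams.qty
80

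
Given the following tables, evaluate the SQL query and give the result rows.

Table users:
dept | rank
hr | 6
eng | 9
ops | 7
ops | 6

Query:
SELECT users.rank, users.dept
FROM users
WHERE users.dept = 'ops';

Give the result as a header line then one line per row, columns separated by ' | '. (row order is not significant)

== RESULT ==
users.rank | users.dept
7 | ops
6 | ops

Derivation:
After WHERE (2 rows):
users.dept | users.rank
ops | 7
ops | 6
After SELECT (2 rows):
users.rank | users.dept
7 | ops
6 | ops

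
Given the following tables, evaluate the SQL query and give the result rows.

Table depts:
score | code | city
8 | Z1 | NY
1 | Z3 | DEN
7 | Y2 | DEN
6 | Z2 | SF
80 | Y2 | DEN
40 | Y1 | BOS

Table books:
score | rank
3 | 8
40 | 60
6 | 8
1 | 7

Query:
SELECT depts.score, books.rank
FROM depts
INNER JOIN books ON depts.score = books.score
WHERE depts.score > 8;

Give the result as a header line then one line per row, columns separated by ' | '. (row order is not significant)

After JOIN books (3 rows):
depts.score | depts.code | depts.city | books.score | books.rank
1 | Z3 | DEN | 1 | 7
6 | Z2 | SF | 6 | 8
40 | Y1 | BOS | 40 | 60
After WHERE (1 rows):
depts.score | depts.code | depts.city | books.score | books.rank
40 | Y1 | BOS | 40 | 60
After SELECT (1 rows):
depts.score | books.rank
40 | 60

== RESULT ==
depts.score | books.rank
40 | 60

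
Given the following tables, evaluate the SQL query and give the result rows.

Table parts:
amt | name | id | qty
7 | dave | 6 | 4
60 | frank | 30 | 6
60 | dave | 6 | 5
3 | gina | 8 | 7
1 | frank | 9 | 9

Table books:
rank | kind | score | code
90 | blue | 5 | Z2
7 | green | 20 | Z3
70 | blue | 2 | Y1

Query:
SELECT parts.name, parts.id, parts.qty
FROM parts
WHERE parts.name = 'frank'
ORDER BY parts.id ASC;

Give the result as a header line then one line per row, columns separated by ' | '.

After WHERE (2 rows):
parts.amt | parts.name | parts.id | parts.qty
60 | frank | 30 | 6
1 | frank | 9 | 9
After SELECT (2 rows):
parts.name | parts.id | parts.qty
frank | 30 | 6
frank | 9 | 9
After ORDER BY (2 rows):
parts.name | parts.id | parts.qty
frank | 9 | 9
frank | 30 | 6

== RESULT ==
parts.name | parts.id | parts.qty
frank | 9 | 9
frank | 30 | 6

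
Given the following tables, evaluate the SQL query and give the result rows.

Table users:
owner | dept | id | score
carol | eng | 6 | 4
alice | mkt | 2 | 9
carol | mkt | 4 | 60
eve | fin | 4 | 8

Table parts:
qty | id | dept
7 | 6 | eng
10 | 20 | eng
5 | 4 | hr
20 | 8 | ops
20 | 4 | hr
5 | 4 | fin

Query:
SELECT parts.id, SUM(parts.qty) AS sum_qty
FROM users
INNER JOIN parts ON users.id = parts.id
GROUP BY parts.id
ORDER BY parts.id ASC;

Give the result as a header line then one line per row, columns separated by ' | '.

== RESULT ==
parts.id | sum_qty
4 | 60
6 | 7

Derivation:
After JOIN parts (7 rows):
users.owner | users.dept | users.id | users.score | parts.qty | parts.id | parts.dept
carol | eng | 6 | 4 | 7 | 6 | eng
carol | mkt | 4 | 60 | 5 | 4 | hr
carol | mkt | 4 | 60 | 20 | 4 | hr
carol | mkt | 4 | 60 | 5 | 4 | fin
eve | fin | 4 | 8 | 5 | 4 | hr
eve | fin | 4 | 8 | 20 | 4 | hr
eve | fin | 4 | 8 | 5 | 4 | fin
After GROUP BY (2 rows):
parts.id | sum_qty
6 | 7
4 | 60
After ORDER BY (2 rows):
parts.id | sum_qty
4 | 60
6 | 7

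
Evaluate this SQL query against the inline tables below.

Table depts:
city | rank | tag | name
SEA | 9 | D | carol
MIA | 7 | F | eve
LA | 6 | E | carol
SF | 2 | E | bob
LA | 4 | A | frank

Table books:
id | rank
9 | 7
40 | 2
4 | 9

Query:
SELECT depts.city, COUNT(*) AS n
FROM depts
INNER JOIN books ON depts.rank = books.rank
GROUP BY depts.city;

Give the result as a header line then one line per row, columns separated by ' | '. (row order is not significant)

== RESULT ==
depts.city | n
SEA | 1
MIA | 1
SF | 1

Derivation:
After JOIN books (3 rows):
depts.city | depts.rank | depts.tag | depts.name | books.id | books.rank
SEA | 9 | D | carol | 4 | 9
MIA | 7 | F | eve | 9 | 7
SF | 2 | E | bob | 40 | 2
After GROUP BY (3 rows):
depts.city | n
SEA | 1
MIA | 1
SF | 1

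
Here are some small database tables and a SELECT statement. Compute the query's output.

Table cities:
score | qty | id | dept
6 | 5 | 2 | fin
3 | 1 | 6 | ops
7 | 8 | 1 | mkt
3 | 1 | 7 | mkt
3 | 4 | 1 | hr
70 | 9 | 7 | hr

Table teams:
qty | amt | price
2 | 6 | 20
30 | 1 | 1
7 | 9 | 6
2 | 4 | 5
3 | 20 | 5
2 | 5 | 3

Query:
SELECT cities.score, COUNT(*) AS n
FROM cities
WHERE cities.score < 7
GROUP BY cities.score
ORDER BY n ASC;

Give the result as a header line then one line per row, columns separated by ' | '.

After WHERE (4 rows):
cities.score | cities.qty | cities.id | cities.dept
6 | 5 | 2 | fin
3 | 1 | 6 | ops
3 | 1 | 7 | mkt
3 | 4 | 1 | hr
After GROUP BY (2 rows):
cities.score | n
6 | 1
3 | 3
After ORDER BY (2 rows):
cities.score | n
6 | 1
3 | 3

== RESULT ==
cities.score | n
6 | 1
3 | 3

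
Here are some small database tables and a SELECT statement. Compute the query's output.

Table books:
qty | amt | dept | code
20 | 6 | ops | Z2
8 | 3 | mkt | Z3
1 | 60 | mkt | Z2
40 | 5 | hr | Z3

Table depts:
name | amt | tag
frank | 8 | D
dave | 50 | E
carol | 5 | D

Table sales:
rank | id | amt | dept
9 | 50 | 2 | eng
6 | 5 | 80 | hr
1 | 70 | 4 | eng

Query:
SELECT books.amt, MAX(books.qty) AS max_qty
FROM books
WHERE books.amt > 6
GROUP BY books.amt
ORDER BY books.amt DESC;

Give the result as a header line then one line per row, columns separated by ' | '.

After WHERE (1 rows):
books.qty | books.amt | books.dept | books.code
1 | 60 | mkt | Z2
After GROUP BY (1 rows):
books.amt | max_qty
60 | 1
After ORDER BY (1 rows):
books.amt | max_qty
60 | 1

== RESULT ==
books.amt | max_qty
60 | 1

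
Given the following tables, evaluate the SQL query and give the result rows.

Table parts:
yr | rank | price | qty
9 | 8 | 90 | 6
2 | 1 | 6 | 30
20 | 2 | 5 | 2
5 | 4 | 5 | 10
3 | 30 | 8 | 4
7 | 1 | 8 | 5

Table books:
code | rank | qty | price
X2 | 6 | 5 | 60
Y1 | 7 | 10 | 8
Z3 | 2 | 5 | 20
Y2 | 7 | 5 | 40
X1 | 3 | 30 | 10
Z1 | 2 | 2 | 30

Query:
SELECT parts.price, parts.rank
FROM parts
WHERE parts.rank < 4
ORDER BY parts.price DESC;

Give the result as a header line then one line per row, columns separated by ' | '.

== RESULT ==
parts.price | parts.rank
8 | 1
6 | 1
5 | 2

Derivation:
After WHERE (3 rows):
parts.yr | parts.rank | parts.price | parts.qty
2 | 1 | 6 | 30
20 | 2 | 5 | 2
7 | 1 | 8 | 5
After SELECT (3 rows):
parts.price | parts.rank
6 | 1
5 | 2
8 | 1
After ORDER BY (3 rows):
parts.price | parts.rank
8 | 1
6 | 1
5 | 2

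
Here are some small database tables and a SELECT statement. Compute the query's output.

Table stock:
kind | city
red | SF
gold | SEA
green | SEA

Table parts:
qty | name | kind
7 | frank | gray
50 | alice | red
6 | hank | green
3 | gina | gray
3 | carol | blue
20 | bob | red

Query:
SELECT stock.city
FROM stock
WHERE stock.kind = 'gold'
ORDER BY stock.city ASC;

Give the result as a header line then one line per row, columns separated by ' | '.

== RESULT ==
stock.city
SEA

Derivation:
After WHERE (1 rows):
stock.kind | stock.city
gold | SEA
After SELECT (1 rows):
stock.city
SEA
After ORDER BY (1 rows):
stock.city
SEA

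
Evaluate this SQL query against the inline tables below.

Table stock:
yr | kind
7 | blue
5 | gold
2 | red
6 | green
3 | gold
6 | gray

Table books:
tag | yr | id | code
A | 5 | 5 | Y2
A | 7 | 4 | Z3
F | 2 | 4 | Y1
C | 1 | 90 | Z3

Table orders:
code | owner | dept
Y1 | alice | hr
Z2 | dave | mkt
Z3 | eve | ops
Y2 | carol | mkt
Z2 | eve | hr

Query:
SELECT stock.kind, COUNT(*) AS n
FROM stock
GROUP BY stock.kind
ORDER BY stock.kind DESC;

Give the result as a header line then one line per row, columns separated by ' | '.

== RESULT ==
stock.kind | n
red | 1
green | 1
gray | 1
gold | 2
blue | 1

Derivation:
After GROUP BY (5 rows):
stock.kind | n
blue | 1
gold | 2
red | 1
green | 1
gray | 1
After ORDER BY (5 rows):
stock.kind | n
red | 1
green | 1
gray | 1
gold | 2
blue | 1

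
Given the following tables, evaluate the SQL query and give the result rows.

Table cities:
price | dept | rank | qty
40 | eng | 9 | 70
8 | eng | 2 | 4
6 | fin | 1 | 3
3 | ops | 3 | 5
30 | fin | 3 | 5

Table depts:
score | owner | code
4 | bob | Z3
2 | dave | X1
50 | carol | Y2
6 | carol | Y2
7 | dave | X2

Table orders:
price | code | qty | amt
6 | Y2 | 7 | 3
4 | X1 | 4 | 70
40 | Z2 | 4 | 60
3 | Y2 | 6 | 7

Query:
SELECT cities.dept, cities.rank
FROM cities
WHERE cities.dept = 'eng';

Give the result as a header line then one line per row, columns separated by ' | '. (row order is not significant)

After WHERE (2 rows):
cities.price | cities.dept | cities.rank | cities.qty
40 | eng | 9 | 70
8 | eng | 2 | 4
After SELECT (2 rows):
cities.dept | cities.rank
eng | 9
eng | 2

== RESULT ==
cities.dept | cities.rank
eng | 9
eng | 2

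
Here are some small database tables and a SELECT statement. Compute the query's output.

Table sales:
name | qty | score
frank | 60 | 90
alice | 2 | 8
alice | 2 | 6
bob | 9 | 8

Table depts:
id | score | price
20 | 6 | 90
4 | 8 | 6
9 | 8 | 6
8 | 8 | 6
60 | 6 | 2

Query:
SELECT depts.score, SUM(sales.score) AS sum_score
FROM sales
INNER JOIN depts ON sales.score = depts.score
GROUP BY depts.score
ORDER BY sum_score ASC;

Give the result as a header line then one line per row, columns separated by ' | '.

== RESULT ==
depts.score | sum_score
6 | 12
8 | 48

Derivation:
After JOIN depts (8 rows):
sales.name | sales.qty | sales.score | depts.id | depts.score | depts.price
alice | 2 | 8 | 4 | 8 | 6
alice | 2 | 8 | 9 | 8 | 6
alice | 2 | 8 | 8 | 8 | 6
alice | 2 | 6 | 20 | 6 | 90
alice | 2 | 6 | 60 | 6 | 2
bob | 9 | 8 | 4 | 8 | 6
bob | 9 | 8 | 9 | 8 | 6
bob | 9 | 8 | 8 | 8 | 6
After GROUP BY (2 rows):
depts.score | sum_score
8 | 48
6 | 12
After ORDER BY (2 rows):
depts.score | sum_score
6 | 12
8 | 48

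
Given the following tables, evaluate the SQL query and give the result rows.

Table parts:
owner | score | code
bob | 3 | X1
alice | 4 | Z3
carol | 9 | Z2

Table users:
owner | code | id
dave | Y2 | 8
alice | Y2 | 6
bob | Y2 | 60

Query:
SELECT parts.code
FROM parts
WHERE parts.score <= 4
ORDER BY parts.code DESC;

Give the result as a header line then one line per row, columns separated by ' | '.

After WHERE (2 rows):
parts.owner | parts.score | parts.code
bob | 3 | X1
alice | 4 | Z3
After SELECT (2 rows):
parts.code
X1
Z3
After ORDER BY (2 rows):
parts.code
Z3
X1

== RESULT ==
parts.code
Z3
X1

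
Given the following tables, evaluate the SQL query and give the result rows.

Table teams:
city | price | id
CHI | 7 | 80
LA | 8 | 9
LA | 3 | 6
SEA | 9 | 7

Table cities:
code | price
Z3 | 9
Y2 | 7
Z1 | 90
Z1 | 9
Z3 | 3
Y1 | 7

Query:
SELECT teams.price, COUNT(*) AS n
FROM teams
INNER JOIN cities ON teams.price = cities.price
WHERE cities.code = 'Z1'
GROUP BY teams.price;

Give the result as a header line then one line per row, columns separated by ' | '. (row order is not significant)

After JOIN cities (5 rows):
teams.city | teams.price | teams.id | cities.code | cities.price
CHI | 7 | 80 | Y2 | 7
CHI | 7 | 80 | Y1 | 7
LA | 3 | 6 | Z3 | 3
SEA | 9 | 7 | Z3 | 9
SEA | 9 | 7 | Z1 | 9
After WHERE (1 rows):
teams.city | teams.price | teams.id | cities.code | cities.price
SEA | 9 | 7 | Z1 | 9
After GROUP BY (1 rows):
teams.price | n
9 | 1

== RESULT ==
teams.price | n
9 | 1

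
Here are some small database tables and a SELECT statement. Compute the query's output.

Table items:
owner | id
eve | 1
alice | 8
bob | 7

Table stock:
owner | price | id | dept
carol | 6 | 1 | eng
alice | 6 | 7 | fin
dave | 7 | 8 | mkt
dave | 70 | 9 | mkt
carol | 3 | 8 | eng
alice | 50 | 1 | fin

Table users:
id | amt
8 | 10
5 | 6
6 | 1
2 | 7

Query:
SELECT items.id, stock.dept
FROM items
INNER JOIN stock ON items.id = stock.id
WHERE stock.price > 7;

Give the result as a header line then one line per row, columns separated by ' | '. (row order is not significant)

== RESULT ==
items.id | stock.dept
1 | fin

Derivation:
After JOIN stock (5 rows):
items.owner | items.id | stock.owner | stock.price | stock.id | stock.dept
eve | 1 | carol | 6 | 1 | eng
eve | 1 | alice | 50 | 1 | fin
alice | 8 | dave | 7 | 8 | mkt
alice | 8 | carol | 3 | 8 | eng
bob | 7 | alice | 6 | 7 | fin
After WHERE (1 rows):
items.owner | items.id | stock.owner | stock.price | stock.id | stock.dept
eve | 1 | alice | 50 | 1 | fin
After SELECT (1 rows):
items.id | stock.dept
1 | fin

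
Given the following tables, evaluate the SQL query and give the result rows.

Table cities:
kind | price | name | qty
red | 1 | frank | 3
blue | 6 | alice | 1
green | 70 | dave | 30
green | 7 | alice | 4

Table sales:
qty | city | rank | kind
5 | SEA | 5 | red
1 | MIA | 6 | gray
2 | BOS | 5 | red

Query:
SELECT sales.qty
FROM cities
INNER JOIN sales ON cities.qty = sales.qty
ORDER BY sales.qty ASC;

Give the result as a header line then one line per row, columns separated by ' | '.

After JOIN sales (1 rows):
cities.kind | cities.price | cities.name | cities.qty | sales.qty | sales.city | sales.rank | sales.kind
blue | 6 | alice | 1 | 1 | MIA | 6 | gray
After SELECT (1 rows):
sales.qty
1
After ORDER BY (1 rows):
sales.qty
1

== RESULT ==
sales.qty
1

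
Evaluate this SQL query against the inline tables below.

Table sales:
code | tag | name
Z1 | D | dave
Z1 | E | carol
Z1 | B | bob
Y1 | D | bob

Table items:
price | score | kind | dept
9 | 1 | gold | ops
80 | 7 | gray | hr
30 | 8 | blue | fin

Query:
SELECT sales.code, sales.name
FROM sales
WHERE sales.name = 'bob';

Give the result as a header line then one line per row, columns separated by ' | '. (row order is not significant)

After WHERE (2 rows):
sales.code | sales.tag | sales.name
Z1 | B | bob
Y1 | D | bob
After SELECT (2 rows):
sales.code | sales.name
Z1 | bob
Y1 | bob

== RESULT ==
sales.code | sales.name
Z1 | bob
Y1 | bob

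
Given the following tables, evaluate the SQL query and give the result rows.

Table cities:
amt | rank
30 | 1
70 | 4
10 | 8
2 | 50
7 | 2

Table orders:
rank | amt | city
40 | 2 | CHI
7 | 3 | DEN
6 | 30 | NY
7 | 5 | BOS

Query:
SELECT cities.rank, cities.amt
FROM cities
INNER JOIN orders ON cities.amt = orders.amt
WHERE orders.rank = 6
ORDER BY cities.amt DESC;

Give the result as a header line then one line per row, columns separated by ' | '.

After JOIN orders (2 rows):
cities.amt | cities.rank | orders.rank | orders.amt | orders.city
30 | 1 | 6 | 30 | NY
2 | 50 | 40 | 2 | CHI
After WHERE (1 rows):
cities.amt | cities.rank | orders.rank | orders.amt | orders.city
30 | 1 | 6 | 30 | NY
After SELECT (1 rows):
cities.rank | cities.amt
1 | 30
After ORDER BY (1 rows):
cities.rank | cities.amt
1 | 30

== RESULT ==
cities.rank | cities.amt
1 | 30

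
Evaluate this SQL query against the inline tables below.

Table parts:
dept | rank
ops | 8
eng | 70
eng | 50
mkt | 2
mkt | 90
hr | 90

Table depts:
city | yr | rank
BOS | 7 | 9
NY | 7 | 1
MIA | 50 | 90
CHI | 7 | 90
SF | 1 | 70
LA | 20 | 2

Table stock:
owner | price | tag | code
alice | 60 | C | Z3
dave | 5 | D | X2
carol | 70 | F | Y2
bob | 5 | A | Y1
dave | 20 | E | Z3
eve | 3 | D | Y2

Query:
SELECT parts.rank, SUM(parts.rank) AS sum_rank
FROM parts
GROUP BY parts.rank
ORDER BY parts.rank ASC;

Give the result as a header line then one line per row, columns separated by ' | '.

After GROUP BY (5 rows):
parts.rank | sum_rank
8 | 8
70 | 70
50 | 50
2 | 2
90 | 180
After ORDER BY (5 rows):
parts.rank | sum_rank
2 | 2
8 | 8
50 | 50
70 | 70
90 | 180

== RESULT ==
parts.rank | sum_rank
2 | 2
8 | 8
50 | 50
70 | 70
90 | 180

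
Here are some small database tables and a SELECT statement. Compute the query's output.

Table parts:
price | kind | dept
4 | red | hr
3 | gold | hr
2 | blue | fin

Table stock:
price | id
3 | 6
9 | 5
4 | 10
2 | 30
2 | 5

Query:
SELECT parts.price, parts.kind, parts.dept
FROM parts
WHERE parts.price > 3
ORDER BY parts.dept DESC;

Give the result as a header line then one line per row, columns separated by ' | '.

After WHERE (1 rows):
parts.price | parts.kind | parts.dept
4 | red | hr
After SELECT (1 rows):
parts.price | parts.kind | parts.dept
4 | red | hr
After ORDER BY (1 rows):
parts.price | parts.kind | parts.dept
4 | red | hr

== RESULT ==
parts.price | parts.kind | parts.dept
4 | red | hr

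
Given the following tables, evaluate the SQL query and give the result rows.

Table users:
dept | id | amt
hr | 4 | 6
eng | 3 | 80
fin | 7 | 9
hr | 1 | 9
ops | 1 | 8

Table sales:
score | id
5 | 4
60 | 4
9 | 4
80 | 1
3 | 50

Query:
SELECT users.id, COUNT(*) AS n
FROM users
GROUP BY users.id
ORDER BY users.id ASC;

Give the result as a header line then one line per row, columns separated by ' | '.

After GROUP BY (4 rows):
users.id | n
4 | 1
3 | 1
7 | 1
1 | 2
After ORDER BY (4 rows):
users.id | n
1 | 2
3 | 1
4 | 1
7 | 1

== RESULT ==
users.id | n
1 | 2
3 | 1
4 | 1
7 | 1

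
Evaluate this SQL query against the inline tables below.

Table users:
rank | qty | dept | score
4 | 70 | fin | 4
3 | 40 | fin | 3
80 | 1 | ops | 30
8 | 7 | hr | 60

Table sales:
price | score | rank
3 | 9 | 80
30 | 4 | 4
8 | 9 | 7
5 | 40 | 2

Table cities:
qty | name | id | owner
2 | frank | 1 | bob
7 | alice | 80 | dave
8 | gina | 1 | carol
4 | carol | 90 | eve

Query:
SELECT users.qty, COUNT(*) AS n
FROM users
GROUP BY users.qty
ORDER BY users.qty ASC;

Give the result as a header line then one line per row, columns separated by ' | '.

After GROUP BY (4 rows):
users.qty | n
70 | 1
40 | 1
1 | 1
7 | 1
After ORDER BY (4 rows):
users.qty | n
1 | 1
7 | 1
40 | 1
70 | 1

== RESULT ==
users.qty | n
1 | 1
7 | 1
40 | 1
70 | 1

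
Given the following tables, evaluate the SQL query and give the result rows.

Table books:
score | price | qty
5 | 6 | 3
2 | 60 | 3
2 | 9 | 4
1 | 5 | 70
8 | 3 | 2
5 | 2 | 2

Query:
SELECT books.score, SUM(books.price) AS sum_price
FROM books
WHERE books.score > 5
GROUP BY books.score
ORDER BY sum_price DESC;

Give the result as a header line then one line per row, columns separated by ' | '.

== RESULT ==
books.score | sum_price
8 | 3

Derivation:
After WHERE (1 rows):
books.score | books.price | books.qty
8 | 3 | 2
After GROUP BY (1 rows):
books.score | sum_price
8 | 3
After ORDER BY (1 rows):
books.score | sum_price
8 | 3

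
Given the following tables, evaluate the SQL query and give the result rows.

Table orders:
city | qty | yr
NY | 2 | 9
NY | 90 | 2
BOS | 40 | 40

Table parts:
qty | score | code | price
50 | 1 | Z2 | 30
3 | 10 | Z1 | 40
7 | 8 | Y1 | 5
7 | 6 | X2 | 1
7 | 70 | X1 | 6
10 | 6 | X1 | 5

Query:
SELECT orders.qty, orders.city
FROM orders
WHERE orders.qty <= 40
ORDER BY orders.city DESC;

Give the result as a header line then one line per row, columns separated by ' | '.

== RESULT ==
orders.qty | orders.city
2 | NY
40 | BOS

Derivation:
After WHERE (2 rows):
orders.city | orders.qty | orders.yr
NY | 2 | 9
BOS | 40 | 40
After SELECT (2 rows):
orders.qty | orders.city
2 | NY
40 | BOS
After ORDER BY (2 rows):
orders.qty | orders.city
2 | NY
40 | BOS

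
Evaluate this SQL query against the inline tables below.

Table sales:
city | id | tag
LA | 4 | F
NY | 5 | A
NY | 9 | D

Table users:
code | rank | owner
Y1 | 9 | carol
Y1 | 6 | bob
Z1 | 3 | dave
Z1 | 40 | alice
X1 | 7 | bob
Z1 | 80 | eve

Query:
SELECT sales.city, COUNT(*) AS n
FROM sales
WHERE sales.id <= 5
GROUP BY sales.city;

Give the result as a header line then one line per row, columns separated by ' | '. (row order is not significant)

== RESULT ==
sales.city | n
LA | 1
NY | 1

Derivation:
After WHERE (2 rows):
sales.city | sales.id | sales.tag
LA | 4 | F
NY | 5 | A
After GROUP BY (2 rows):
sales.city | n
LA | 1
NY | 1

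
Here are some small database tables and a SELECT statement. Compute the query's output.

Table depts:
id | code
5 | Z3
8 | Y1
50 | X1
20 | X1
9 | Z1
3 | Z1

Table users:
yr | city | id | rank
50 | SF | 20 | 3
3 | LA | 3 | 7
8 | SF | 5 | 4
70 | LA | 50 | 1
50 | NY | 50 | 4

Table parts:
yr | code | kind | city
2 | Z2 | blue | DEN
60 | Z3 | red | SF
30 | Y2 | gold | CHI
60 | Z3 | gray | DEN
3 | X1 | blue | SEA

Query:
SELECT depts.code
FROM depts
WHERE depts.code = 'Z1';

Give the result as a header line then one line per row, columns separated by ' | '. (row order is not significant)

After WHERE (2 rows):
depts.id | depts.code
9 | Z1
3 | Z1
After SELECT (2 rows):
depts.code
Z1
Z1

== RESULT ==
depts.code
Z1
Z1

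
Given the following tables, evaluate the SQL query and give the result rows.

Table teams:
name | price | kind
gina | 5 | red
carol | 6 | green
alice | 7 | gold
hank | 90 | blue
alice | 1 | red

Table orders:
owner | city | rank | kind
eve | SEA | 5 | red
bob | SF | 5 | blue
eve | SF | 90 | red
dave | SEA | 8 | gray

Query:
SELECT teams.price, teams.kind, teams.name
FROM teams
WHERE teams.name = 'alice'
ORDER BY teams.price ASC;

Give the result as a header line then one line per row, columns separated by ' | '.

== RESULT ==
teams.price | teams.kind | teams.name
1 | red | alice
7 | gold | alice

Derivation:
After WHERE (2 rows):
teams.name | teams.price | teams.kind
alice | 7 | gold
alice | 1 | red
After SELECT (2 rows):
teams.price | teams.kind | teams.name
7 | gold | alice
1 | red | alice
After ORDER BY (2 rows):
teams.price | teams.kind | teams.name
1 | red | alice
7 | gold | alice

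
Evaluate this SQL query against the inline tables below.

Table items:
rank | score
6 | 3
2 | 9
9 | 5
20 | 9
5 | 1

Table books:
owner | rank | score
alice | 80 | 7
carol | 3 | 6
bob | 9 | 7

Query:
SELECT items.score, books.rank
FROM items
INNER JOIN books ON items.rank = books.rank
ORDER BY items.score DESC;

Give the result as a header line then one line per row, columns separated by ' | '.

After JOIN books (1 rows):
items.rank | items.score | books.owner | books.rank | books.score
9 | 5 | bob | 9 | 7
After SELECT (1 rows):
items.score | books.rank
5 | 9
After ORDER BY (1 rows):
items.score | books.rank
5 | 9

== RESULT ==
items.score | books.rank
5 | 9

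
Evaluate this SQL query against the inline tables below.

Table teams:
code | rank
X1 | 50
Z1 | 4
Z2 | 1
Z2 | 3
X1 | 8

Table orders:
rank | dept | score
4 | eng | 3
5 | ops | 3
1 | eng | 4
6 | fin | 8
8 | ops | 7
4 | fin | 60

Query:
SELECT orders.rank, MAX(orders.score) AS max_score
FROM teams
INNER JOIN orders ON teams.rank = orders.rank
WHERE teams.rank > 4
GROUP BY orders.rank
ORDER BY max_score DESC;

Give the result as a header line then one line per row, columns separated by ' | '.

== RESULT ==
orders.rank | max_score
8 | 7

Derivation:
After JOIN orders (4 rows):
teams.code | teams.rank | orders.rank | orders.dept | orders.score
Z1 | 4 | 4 | eng | 3
Z1 | 4 | 4 | fin | 60
Z2 | 1 | 1 | eng | 4
X1 | 8 | 8 | ops | 7
After WHERE (1 rows):
teams.code | teams.rank | orders.rank | orders.dept | orders.score
X1 | 8 | 8 | ops | 7
After GROUP BY (1 rows):
orders.rank | max_score
8 | 7
After ORDER BY (1 rows):
orders.rank | max_score
8 | 7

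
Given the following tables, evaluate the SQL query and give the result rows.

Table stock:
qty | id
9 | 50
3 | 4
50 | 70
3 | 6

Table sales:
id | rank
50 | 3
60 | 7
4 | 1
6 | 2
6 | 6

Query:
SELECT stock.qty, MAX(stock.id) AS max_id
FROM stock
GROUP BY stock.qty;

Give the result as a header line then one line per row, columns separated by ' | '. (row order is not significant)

== RESULT ==
stock.qty | max_id
9 | 50
3 | 6
50 | 70

Derivation:
After GROUP BY (3 rows):
stock.qty | max_id
9 | 50
3 | 6
50 | 70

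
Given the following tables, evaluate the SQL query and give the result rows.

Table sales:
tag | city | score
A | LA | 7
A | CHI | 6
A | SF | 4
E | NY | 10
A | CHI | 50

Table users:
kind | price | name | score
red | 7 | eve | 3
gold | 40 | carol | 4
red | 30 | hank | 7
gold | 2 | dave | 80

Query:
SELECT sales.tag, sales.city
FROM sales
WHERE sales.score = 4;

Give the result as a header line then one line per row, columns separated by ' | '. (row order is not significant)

After WHERE (1 rows):
sales.tag | sales.city | sales.score
A | SF | 4
After SELECT (1 rows):
sales.tag | sales.city
A | SF

== RESULT ==
sales.tag | sales.city
A | SF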